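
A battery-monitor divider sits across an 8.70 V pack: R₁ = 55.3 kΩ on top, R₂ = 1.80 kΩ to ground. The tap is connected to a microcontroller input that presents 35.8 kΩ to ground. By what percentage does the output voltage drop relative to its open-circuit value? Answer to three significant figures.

The divider's output (Thévenin) resistance is R₁‖R₂ = 1.743 kΩ.
Fractional drop under load = R_th/(R_th + R_L) = 1.743 / (1.743 + 35.8) = 0.04643.
So the output falls by 4.64 %.

4.64 %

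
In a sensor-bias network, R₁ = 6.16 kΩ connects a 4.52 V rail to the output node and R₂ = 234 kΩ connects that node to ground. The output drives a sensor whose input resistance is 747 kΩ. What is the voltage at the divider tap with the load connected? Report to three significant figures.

V_out ≈ 4.37 V

The load sits in parallel with R₂: R₂‖R_L = (234 × 747) / (234 + 747) = 178.2 kΩ.
V_out = 4.52 × 178.2 / (6.16 + 178.2) = 4.52 × 178.2/184.3 = 4.37 V.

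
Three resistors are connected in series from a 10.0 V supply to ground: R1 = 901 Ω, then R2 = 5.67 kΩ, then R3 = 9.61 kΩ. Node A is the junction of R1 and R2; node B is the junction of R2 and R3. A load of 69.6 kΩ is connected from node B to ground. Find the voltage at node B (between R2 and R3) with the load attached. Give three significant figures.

V ≈ 5.62 V

At node B, R3 is in parallel with the load: R3‖R_L = 8444 Ω.
Below node A the resistance is R2 + (R3‖R_L) = 14110 Ω, so V_A = 10.0 × 14110/15020 = 9.400 V.
Then V_B = V_A × (R3‖R_L)/(R2 + R3‖R_L) = 9.400 × 8444/14110 = 5.62 V.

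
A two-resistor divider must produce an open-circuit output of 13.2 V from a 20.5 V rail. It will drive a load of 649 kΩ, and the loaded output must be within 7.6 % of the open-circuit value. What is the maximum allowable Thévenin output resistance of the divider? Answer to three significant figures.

Loading drop = R_th/(R_th + R_L) ≤ 0.0760, so R_th ≤ R_L · ε/(1−ε) = 649 kΩ × 0.0760/0.9240 = 53.4 kΩ.
(Any R1, R2 with R2/(R1+R2) = 0.644 and R1‖R2 ≤ 53.4 kΩ will meet the spec.)

R_th ≤ 53.4 kΩ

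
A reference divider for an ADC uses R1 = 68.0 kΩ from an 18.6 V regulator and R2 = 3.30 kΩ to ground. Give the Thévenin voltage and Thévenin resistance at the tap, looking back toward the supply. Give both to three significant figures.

V_th = 0.861 V, R_th = 3.15 kΩ

V_th is the open-circuit tap voltage: 18.6 × 3.30/(68.0 + 3.30) = 0.861 V.
With the supply zeroed, R1 and R2 appear in parallel from the tap: R_th = R1‖R2 = (68.0 × 3.30)/71.30 = 3.15 kΩ.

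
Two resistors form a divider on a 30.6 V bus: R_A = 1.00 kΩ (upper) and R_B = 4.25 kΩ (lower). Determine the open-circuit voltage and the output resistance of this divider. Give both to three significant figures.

V_th is the open-circuit tap voltage: 30.6 × 4.25/(1.00 + 4.25) = 24.8 V.
With the supply zeroed, R_A and R_B appear in parallel from the tap: R_th = R_A‖R_B = (1.00 × 4.25)/5.250 = 810 Ω.

V_th = 24.8 V, R_th = 810 Ω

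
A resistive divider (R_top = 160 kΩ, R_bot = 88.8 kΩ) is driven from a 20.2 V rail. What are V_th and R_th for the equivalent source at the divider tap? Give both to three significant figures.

V_th is the open-circuit tap voltage: 20.2 × 88.8/(160 + 88.8) = 7.21 V.
With the supply zeroed, R_top and R_bot appear in parallel from the tap: R_th = R_top‖R_bot = (160 × 88.8)/248.8 = 57.1 kΩ.

V_th = 7.21 V, R_th = 57.1 kΩ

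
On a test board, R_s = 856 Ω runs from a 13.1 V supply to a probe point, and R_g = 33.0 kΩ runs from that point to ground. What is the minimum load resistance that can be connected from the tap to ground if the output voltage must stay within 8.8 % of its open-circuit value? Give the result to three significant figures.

R_L(min) ≈ 8.65 kΩ

Output resistance R_th = R_s‖R_g = (856 × 33000)/33860 = 834.4 Ω.
The fractional drop is R_th/(R_th + R_L); requiring this ≤ 0.0880 gives R_L ≥ R_th(1/0.0880 − 1) = 834.4 × 10.36 = 8.65 kΩ.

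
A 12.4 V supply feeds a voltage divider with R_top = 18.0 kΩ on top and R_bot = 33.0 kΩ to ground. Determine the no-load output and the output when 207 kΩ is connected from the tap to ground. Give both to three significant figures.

Open-circuit: V = 12.4 × 33.0/(18.0 + 33.0) = 8.02 V.
With the load, R_bot becomes R_bot‖R_L = 28.46 kΩ, so V = 12.4 × 28.46/46.46 = 7.60 V.

Unloaded: 8.02 V; loaded: 7.60 V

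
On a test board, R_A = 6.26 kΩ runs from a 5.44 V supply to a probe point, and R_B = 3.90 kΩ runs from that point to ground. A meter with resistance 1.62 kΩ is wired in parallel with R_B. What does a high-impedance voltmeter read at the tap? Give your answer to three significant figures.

The load sits in parallel with R_B: R_B‖R_L = (3.90 × 1.62) / (3.90 + 1.62) = 1.145 kΩ.
V_out = 5.44 × 1.145 / (6.26 + 1.145) = 5.44 × 1.145/7.405 = 0.841 V.

V_out ≈ 0.841 V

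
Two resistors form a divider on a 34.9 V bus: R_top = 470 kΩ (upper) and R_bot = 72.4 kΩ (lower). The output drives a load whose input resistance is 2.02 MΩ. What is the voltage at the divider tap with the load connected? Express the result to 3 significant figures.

V_out ≈ 4.52 V

The load sits in parallel with R_bot: R_bot‖R_L = (72.4 × 2020) / (72.4 + 2020) = 69.89 kΩ.
V_out = 34.9 × 69.89 / (470 + 69.89) = 34.9 × 69.89/539.9 = 4.52 V.
(Unloaded it would have been 4.66 V.)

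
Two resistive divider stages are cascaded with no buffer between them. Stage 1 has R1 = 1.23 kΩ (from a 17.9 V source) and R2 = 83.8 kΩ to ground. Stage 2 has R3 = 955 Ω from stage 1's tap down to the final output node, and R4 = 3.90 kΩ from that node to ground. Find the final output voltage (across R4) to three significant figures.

V_out ≈ 11.3 V

Stage 2 presents R3+R4 = 4855 Ω as a load on stage 1's tap.
Stage 1's lower leg becomes R2‖(R3+R4) = 4589 Ω, so V_mid = 17.9 × 4589/5819 = 14.12 V.
Stage 2 is itself unloaded: V_out = V_mid × R4/(R3+R4) = 14.12 × 3900/4855 = 11.3 V.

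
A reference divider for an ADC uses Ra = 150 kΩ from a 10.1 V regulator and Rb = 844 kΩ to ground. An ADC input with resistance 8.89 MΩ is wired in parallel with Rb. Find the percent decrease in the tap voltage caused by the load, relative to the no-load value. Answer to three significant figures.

1.41 %

The divider's output (Thévenin) resistance is Ra‖Rb = 127.4 kΩ.
Fractional drop under load = R_th/(R_th + R_L) = 127.4 / (127.4 + 8890) = 0.01412.
So the output falls by 1.41 %.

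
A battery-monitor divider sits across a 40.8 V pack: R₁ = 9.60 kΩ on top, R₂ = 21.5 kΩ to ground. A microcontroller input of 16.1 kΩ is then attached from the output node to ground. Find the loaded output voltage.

The load sits in parallel with R₂: R₂‖R_L = (21.5 × 16.1) / (21.5 + 16.1) = 9.206 kΩ.
V_out = 40.8 × 9.206 / (9.60 + 9.206) = 40.8 × 9.206/18.81 = 20.0 V.

V_out ≈ 20.0 V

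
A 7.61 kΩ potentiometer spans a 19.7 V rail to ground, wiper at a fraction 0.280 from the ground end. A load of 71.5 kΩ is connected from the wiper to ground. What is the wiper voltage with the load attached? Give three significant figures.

The wiper splits the pot into (1−α)R = 5.479 kΩ above and αR = 2.131 kΩ below.
Lower section ‖ load = 2.069 kΩ.
V_wiper = 19.7 × 2.069/(5.479 + 2.069) = 5.40 V.

V ≈ 5.40 V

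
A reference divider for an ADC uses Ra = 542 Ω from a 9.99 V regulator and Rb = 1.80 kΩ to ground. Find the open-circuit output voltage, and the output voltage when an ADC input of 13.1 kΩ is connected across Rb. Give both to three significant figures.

Unloaded: 7.68 V; loaded: 7.44 V

Open-circuit: V = 9.99 × 1800/(542 + 1800) = 7.68 V.
With the load, Rb becomes Rb‖R_L = 1583 Ω, so V = 9.99 × 1583/2125 = 7.44 V.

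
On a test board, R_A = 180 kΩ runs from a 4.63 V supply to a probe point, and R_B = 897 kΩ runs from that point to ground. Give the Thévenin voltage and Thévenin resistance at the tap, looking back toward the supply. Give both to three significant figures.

V_th = 3.86 V, R_th = 150 kΩ

V_th is the open-circuit tap voltage: 4.63 × 897/(180 + 897) = 3.86 V.
With the supply zeroed, R_A and R_B appear in parallel from the tap: R_th = R_A‖R_B = (180 × 897)/1077 = 150 kΩ.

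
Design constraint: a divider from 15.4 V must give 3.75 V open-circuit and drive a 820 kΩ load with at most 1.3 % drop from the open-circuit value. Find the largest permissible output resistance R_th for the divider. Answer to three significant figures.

Loading drop = R_th/(R_th + R_L) ≤ 0.0130, so R_th ≤ R_L · ε/(1−ε) = 820 kΩ × 0.0130/0.9870 = 10.8 kΩ.

R_th ≤ 10.8 kΩ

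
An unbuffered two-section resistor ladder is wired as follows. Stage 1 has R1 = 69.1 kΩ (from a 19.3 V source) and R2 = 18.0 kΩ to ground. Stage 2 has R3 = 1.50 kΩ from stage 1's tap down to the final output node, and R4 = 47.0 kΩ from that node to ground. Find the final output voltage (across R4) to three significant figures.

V_out ≈ 2.99 V

Stage 2 presents R3+R4 = 48.50 kΩ as a load on stage 1's tap.
Stage 1's lower leg becomes R2‖(R3+R4) = 13.13 kΩ, so V_mid = 19.3 × 13.13/82.23 = 3.081 V.
Stage 2 is itself unloaded: V_out = V_mid × R4/(R3+R4) = 3.081 × 47.0/48.50 = 2.99 V.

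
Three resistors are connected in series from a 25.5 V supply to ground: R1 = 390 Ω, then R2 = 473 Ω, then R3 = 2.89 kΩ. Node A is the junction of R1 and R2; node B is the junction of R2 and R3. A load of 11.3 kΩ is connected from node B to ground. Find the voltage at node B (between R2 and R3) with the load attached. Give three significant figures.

At node B, R3 is in parallel with the load: R3‖R_L = 2301 Ω.
Below node A the resistance is R2 + (R3‖R_L) = 2774 Ω, so V_A = 25.5 × 2774/3164 = 22.36 V.
Then V_B = V_A × (R3‖R_L)/(R2 + R3‖R_L) = 22.36 × 2301/2774 = 18.5 V.

V ≈ 18.5 V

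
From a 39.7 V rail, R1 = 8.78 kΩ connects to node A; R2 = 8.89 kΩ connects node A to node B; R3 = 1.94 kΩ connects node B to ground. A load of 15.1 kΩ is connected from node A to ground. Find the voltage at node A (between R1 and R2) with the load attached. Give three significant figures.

Below node A the series string R2+R3 = 10.83 kΩ sits in parallel with the 15.1 kΩ load: 6.307 kΩ.
V_A = 39.7 × 6.307/(8.78 + 6.307) = 16.6 V.

V ≈ 16.6 V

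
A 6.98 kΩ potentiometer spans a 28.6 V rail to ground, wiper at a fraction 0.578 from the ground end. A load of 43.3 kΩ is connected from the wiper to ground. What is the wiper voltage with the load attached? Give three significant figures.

The wiper splits the pot into (1−α)R = 2.946 kΩ above and αR = 4.034 kΩ below.
Lower section ‖ load = 3.691 kΩ.
V_wiper = 28.6 × 3.691/(2.946 + 3.691) = 15.9 V.

V ≈ 15.9 V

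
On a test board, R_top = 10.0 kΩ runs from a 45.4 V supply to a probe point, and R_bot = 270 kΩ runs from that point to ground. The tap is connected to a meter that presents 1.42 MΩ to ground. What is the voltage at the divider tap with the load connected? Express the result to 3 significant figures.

The load sits in parallel with R_bot: R_bot‖R_L = (270 × 1420) / (270 + 1420) = 226.9 kΩ.
V_out = 45.4 × 226.9 / (10.0 + 226.9) = 45.4 × 226.9/236.9 = 43.5 V.

V_out ≈ 43.5 V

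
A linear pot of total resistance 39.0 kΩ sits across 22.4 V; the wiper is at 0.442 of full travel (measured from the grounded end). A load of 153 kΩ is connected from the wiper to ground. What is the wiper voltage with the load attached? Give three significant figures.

The wiper splits the pot into (1−α)R = 21.76 kΩ above and αR = 17.24 kΩ below.
Lower section ‖ load = 15.49 kΩ.
V_wiper = 22.4 × 15.49/(21.76 + 15.49) = 9.32 V.

V ≈ 9.32 V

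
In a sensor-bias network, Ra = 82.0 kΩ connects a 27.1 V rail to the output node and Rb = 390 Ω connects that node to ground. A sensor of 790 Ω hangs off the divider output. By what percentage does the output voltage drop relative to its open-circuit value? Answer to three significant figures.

32.9 %

The divider's output (Thévenin) resistance is Ra‖Rb = 388.2 Ω.
Fractional drop under load = R_th/(R_th + R_L) = 388.2 / (388.2 + 790) = 0.3295.
So the output falls by 32.9 %.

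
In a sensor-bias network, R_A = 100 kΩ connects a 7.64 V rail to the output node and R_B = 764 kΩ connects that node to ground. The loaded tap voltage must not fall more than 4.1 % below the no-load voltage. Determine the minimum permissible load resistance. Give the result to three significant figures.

R_L(min) ≈ 2.07 MΩ

Output resistance R_th = R_A‖R_B = (100 × 764)/864.0 = 88.43 kΩ.
The fractional drop is R_th/(R_th + R_L); requiring this ≤ 0.0410 gives R_L ≥ R_th(1/0.0410 − 1) = 88.43 × 23.39 = 2.07 MΩ.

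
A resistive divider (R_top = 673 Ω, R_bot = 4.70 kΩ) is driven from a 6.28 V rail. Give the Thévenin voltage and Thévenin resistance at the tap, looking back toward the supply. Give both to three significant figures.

V_th is the open-circuit tap voltage: 6.28 × 4700/(673 + 4700) = 5.49 V.
With the supply zeroed, R_top and R_bot appear in parallel from the tap: R_th = R_top‖R_bot = (673 × 4700)/5373 = 589 Ω.

V_th = 5.49 V, R_th = 589 Ω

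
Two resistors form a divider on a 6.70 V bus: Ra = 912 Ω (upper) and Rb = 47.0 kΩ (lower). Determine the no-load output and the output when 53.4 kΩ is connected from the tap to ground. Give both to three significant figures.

Unloaded: 6.57 V; loaded: 6.46 V

Open-circuit: V = 6.70 × 47000/(912 + 47000) = 6.57 V.
With the load, Rb becomes Rb‖R_L = 25000 Ω, so V = 6.70 × 25000/25910 = 6.46 V.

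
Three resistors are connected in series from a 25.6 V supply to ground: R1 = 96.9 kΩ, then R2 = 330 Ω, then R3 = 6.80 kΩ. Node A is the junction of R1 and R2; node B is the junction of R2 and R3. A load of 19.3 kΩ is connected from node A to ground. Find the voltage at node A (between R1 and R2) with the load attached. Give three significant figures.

Below node A the series string R2+R3 = 7130 Ω sits in parallel with the 19300 Ω load: 5207 Ω.
V_A = 25.6 × 5207/(96900 + 5207) = 1.31 V.

V ≈ 1.31 V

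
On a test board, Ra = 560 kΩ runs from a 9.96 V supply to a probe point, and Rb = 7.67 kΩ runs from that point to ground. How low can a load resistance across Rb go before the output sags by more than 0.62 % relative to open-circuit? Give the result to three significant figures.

Output resistance R_th = Ra‖Rb = (560 × 7.67)/567.7 = 7.566 kΩ.
The fractional drop is R_th/(R_th + R_L); requiring this ≤ 0.00620 gives R_L ≥ R_th(1/0.00620 − 1) = 7.566 × 160.3 = 1.21 MΩ.

R_L(min) ≈ 1.21 MΩ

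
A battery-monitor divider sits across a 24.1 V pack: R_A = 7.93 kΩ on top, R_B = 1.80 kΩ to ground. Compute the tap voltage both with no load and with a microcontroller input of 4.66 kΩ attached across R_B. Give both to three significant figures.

Open-circuit: V = 24.1 × 1.80/(7.93 + 1.80) = 4.46 V.
With the load, R_B becomes R_B‖R_L = 1.298 kΩ, so V = 24.1 × 1.298/9.228 = 3.39 V.

Unloaded: 4.46 V; loaded: 3.39 V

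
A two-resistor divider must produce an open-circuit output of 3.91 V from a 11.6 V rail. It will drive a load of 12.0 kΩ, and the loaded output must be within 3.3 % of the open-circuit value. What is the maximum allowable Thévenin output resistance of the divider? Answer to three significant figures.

Loading drop = R_th/(R_th + R_L) ≤ 0.0330, so R_th ≤ R_L · ε/(1−ε) = 12.0 kΩ × 0.0330/0.9670 = 410 Ω.

R_th ≤ 410 Ω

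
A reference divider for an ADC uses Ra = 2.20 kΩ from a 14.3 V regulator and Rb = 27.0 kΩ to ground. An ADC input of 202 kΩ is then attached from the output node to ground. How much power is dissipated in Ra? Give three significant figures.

P ≈ 0.665 mW

Total resistance from the source is Ra + (Rb‖R_L) = 26.02 kΩ, so I = 14.3/26.02 kΩ = 0.5496 mA.
P = I²·Ra = (0.5496 mA)² × 2.20 kΩ = 0.665 mW.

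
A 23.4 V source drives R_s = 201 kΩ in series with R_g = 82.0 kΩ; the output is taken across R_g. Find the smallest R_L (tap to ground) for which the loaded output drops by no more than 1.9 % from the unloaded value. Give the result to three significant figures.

R_L(min) ≈ 3.01 MΩ

Output resistance R_th = R_s‖R_g = (201 × 82.0)/283.0 = 58.24 kΩ.
The fractional drop is R_th/(R_th + R_L); requiring this ≤ 0.0190 gives R_L ≥ R_th(1/0.0190 − 1) = 58.24 × 51.63 = 3.01 MΩ.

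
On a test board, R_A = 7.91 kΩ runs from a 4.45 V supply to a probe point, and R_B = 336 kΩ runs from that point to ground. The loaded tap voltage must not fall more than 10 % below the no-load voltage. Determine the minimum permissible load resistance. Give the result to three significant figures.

Output resistance R_th = R_A‖R_B = (7.91 × 336)/343.9 = 7.728 kΩ.
The fractional drop is R_th/(R_th + R_L); requiring this ≤ 0.100 gives R_L ≥ R_th(1/0.100 − 1) = 7.728 × 9.000 = 69.6 kΩ.

R_L(min) ≈ 69.6 kΩ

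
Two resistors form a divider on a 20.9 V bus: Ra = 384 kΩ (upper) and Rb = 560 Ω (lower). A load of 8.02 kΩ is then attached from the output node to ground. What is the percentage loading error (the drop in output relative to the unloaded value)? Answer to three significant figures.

The divider's output (Thévenin) resistance is Ra‖Rb = 559.2 Ω.
Fractional drop under load = R_th/(R_th + R_L) = 559.2 / (559.2 + 8020) = 0.06518.
So the output falls by 6.52 %.

6.52 %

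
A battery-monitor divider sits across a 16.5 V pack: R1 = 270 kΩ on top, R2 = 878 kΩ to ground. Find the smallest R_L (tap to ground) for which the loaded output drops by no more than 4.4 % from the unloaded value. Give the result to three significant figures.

Output resistance R_th = R1‖R2 = (270 × 878)/1148 = 206.5 kΩ.
The fractional drop is R_th/(R_th + R_L); requiring this ≤ 0.0440 gives R_L ≥ R_th(1/0.0440 − 1) = 206.5 × 21.73 = 4.49 MΩ.

R_L(min) ≈ 4.49 MΩ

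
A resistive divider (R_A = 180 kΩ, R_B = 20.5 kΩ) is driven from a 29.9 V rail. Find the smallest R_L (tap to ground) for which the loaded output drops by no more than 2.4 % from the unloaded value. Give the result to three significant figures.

Output resistance R_th = R_A‖R_B = (180 × 20.5)/200.5 = 18.40 kΩ.
The fractional drop is R_th/(R_th + R_L); requiring this ≤ 0.0240 gives R_L ≥ R_th(1/0.0240 − 1) = 18.40 × 40.67 = 748 kΩ.

R_L(min) ≈ 748 kΩ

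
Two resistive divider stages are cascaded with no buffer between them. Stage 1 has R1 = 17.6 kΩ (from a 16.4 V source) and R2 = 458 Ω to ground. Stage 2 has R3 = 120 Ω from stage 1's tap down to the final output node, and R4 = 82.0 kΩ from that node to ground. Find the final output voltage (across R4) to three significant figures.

Stage 2 presents R3+R4 = 82120 Ω as a load on stage 1's tap.
Stage 1's lower leg becomes R2‖(R3+R4) = 455.5 Ω, so V_mid = 16.4 × 455.5/18060 = 0.4137 V.
Stage 2 is itself unloaded: V_out = V_mid × R4/(R3+R4) = 0.4137 × 82000/82120 = 0.413 V.

V_out ≈ 0.413 V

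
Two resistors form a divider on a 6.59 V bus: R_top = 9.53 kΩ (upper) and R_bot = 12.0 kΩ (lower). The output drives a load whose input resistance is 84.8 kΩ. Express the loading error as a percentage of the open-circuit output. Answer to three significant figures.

The divider's output (Thévenin) resistance is R_top‖R_bot = 5.312 kΩ.
Fractional drop under load = R_th/(R_th + R_L) = 5.312 / (5.312 + 84.8) = 0.05895.
So the output falls by 5.89 %.

5.89 %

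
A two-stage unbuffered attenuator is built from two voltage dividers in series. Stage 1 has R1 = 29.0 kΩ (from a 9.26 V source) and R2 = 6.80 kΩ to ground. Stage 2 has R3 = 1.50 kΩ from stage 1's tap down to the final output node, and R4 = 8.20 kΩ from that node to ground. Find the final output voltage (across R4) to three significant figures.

Stage 2 presents R3+R4 = 9.700 kΩ as a load on stage 1's tap.
Stage 1's lower leg becomes R2‖(R3+R4) = 3.998 kΩ, so V_mid = 9.26 × 3.998/33.00 = 1.122 V.
Stage 2 is itself unloaded: V_out = V_mid × R4/(R3+R4) = 1.122 × 8.20/9.700 = 0.948 V.

V_out ≈ 0.948 V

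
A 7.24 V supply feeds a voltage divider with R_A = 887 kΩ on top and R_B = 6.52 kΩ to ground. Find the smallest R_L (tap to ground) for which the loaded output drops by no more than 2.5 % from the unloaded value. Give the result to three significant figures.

Output resistance R_th = R_A‖R_B = (887 × 6.52)/893.5 = 6.472 kΩ.
The fractional drop is R_th/(R_th + R_L); requiring this ≤ 0.0250 gives R_L ≥ R_th(1/0.0250 − 1) = 6.472 × 39.00 = 252 kΩ.

R_L(min) ≈ 252 kΩ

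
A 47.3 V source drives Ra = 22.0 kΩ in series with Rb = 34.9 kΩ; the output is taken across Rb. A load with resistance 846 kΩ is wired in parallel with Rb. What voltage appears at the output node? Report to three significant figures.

The load sits in parallel with Rb: Rb‖R_L = (34.9 × 846) / (34.9 + 846) = 33.52 kΩ.
V_out = 47.3 × 33.52 / (22.0 + 33.52) = 47.3 × 33.52/55.52 = 28.6 V.
(Unloaded it would have been 29.0 V.)

V_out ≈ 28.6 V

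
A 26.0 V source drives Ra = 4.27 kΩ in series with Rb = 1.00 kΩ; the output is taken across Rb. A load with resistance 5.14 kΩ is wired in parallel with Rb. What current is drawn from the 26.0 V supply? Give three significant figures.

I ≈ 5.09 mA

Rb‖R_L = 0.8371 kΩ, so the source sees Ra + Rb‖R_L = 5.107 kΩ.
I = 26.0 V / 5.107 kΩ = 5.09 mA.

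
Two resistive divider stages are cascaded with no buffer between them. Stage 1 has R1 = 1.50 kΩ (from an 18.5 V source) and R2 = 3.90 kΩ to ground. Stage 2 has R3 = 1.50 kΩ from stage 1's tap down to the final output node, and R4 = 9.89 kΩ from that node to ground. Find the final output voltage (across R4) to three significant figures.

Stage 2 presents R3+R4 = 11.39 kΩ as a load on stage 1's tap.
Stage 1's lower leg becomes R2‖(R3+R4) = 2.905 kΩ, so V_mid = 18.5 × 2.905/4.405 = 12.20 V.
Stage 2 is itself unloaded: V_out = V_mid × R4/(R3+R4) = 12.20 × 9.89/11.39 = 10.6 V.

V_out ≈ 10.6 V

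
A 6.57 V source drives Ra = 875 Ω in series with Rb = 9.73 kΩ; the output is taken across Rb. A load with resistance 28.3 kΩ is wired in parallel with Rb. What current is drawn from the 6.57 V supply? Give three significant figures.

I ≈ 0.810 mA

Rb‖R_L = 7241 Ω, so the source sees Ra + Rb‖R_L = 8116 Ω.
I = 6.57 V / 8116 Ω = 0.810 mA.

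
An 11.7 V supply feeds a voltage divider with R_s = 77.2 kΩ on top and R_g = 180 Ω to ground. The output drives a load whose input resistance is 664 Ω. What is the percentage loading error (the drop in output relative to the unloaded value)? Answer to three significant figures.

21.3 %

Unloaded V = 11.7 × 180/77380 = 0.02722 V.
Loaded: R_g‖R_L = 141.6 Ω, giving V = 11.7 × 141.6/77340 = 0.02142 V.
Drop = (0.02722 − 0.02142) / 0.02722 = 21.3 %.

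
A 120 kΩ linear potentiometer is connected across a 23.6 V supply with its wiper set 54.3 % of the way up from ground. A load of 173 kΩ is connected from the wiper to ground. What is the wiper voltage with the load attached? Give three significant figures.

V ≈ 10.9 V

The wiper splits the pot into (1−α)R = 54.84 kΩ above and αR = 65.16 kΩ below.
Lower section ‖ load = 47.33 kΩ.
V_wiper = 23.6 × 47.33/(54.84 + 47.33) = 10.9 V.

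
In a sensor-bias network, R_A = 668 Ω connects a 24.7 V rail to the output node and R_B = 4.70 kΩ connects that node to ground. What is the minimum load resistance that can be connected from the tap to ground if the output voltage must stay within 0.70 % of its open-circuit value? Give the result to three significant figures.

R_L(min) ≈ 83.0 kΩ

Output resistance R_th = R_A‖R_B = (668 × 4700)/5368 = 584.9 Ω.
The fractional drop is R_th/(R_th + R_L); requiring this ≤ 0.00700 gives R_L ≥ R_th(1/0.00700 − 1) = 584.9 × 141.9 = 83.0 kΩ.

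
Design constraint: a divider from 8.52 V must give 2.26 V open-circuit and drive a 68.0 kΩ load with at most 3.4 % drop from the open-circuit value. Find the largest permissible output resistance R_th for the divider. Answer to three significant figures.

R_th ≤ 2.39 kΩ

Loading drop = R_th/(R_th + R_L) ≤ 0.0340, so R_th ≤ R_L · ε/(1−ε) = 68.0 kΩ × 0.0340/0.9660 = 2.39 kΩ.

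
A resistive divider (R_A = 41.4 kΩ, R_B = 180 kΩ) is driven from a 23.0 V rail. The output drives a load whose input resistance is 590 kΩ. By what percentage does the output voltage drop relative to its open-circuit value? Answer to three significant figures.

The divider's output (Thévenin) resistance is R_A‖R_B = 33.66 kΩ.
Fractional drop under load = R_th/(R_th + R_L) = 33.66 / (33.66 + 590) = 0.05397.
So the output falls by 5.40 %.

5.40 %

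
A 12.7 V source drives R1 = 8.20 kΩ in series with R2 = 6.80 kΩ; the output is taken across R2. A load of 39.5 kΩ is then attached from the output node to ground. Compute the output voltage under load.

V_out ≈ 5.26 V

The load sits in parallel with R2: R2‖R_L = (6.80 × 39.5) / (6.80 + 39.5) = 5.801 kΩ.
V_out = 12.7 × 5.801 / (8.20 + 5.801) = 12.7 × 5.801/14.00 = 5.26 V.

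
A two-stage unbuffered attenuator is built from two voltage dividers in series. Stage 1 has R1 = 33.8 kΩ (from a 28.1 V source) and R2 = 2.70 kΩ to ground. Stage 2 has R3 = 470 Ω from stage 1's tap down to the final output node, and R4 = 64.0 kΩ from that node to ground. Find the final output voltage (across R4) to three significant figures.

V_out ≈ 1.99 V

Stage 2 presents R3+R4 = 64470 Ω as a load on stage 1's tap.
Stage 1's lower leg becomes R2‖(R3+R4) = 2591 Ω, so V_mid = 28.1 × 2591/36390 = 2.001 V.
Stage 2 is itself unloaded: V_out = V_mid × R4/(R3+R4) = 2.001 × 64000/64470 = 1.99 V.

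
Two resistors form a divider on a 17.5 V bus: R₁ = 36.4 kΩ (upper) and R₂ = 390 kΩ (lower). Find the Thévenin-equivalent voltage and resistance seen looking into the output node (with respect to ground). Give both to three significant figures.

V_th = 16.0 V, R_th = 33.3 kΩ

V_th is the open-circuit tap voltage: 17.5 × 390/(36.4 + 390) = 16.0 V.
With the supply zeroed, R₁ and R₂ appear in parallel from the tap: R_th = R₁‖R₂ = (36.4 × 390)/426.4 = 33.3 kΩ.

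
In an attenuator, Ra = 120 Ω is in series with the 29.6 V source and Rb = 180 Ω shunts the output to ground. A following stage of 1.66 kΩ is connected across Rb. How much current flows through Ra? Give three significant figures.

I ≈ 105 mA

Rb‖R_L = 162.4 Ω, so the source sees Ra + Rb‖R_L = 282.4 Ω.
I = 29.6 V / 282.4 Ω = 105 mA.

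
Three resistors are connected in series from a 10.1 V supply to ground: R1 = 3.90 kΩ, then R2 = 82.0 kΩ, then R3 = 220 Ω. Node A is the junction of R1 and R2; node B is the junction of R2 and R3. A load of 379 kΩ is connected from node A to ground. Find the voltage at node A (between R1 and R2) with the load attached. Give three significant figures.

V ≈ 9.55 V

Below node A the series string R2+R3 = 82220 Ω sits in parallel with the 379000 Ω load: 67560 Ω.
V_A = 10.1 × 67560/(3900 + 67560) = 9.55 V.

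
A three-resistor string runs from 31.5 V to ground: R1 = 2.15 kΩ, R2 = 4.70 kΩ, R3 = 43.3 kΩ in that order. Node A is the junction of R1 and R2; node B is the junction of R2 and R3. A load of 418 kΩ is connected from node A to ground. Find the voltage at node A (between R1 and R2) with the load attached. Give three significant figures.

V ≈ 30.0 V

Below node A the series string R2+R3 = 48.00 kΩ sits in parallel with the 418 kΩ load: 43.06 kΩ.
V_A = 31.5 × 43.06/(2.15 + 43.06) = 30.0 V.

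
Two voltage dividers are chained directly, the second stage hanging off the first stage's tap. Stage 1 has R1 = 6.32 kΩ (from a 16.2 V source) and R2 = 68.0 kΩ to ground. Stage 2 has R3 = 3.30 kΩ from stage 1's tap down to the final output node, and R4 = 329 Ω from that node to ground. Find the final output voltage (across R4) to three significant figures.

V_out ≈ 0.518 V

Stage 2 presents R3+R4 = 3629 Ω as a load on stage 1's tap.
Stage 1's lower leg becomes R2‖(R3+R4) = 3445 Ω, so V_mid = 16.2 × 3445/9765 = 5.715 V.
Stage 2 is itself unloaded: V_out = V_mid × R4/(R3+R4) = 5.715 × 329/3629 = 0.518 V.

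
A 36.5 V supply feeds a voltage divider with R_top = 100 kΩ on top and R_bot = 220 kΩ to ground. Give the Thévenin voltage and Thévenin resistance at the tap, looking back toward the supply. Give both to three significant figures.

V_th is the open-circuit tap voltage: 36.5 × 220/(100 + 220) = 25.1 V.
With the supply zeroed, R_top and R_bot appear in parallel from the tap: R_th = R_top‖R_bot = (100 × 220)/320.0 = 68.8 kΩ.

V_th = 25.1 V, R_th = 68.8 kΩ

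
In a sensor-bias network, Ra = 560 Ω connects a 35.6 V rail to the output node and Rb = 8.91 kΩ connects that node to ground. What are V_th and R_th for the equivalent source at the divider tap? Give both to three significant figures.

V_th is the open-circuit tap voltage: 35.6 × 8910/(560 + 8910) = 33.5 V.
With the supply zeroed, Ra and Rb appear in parallel from the tap: R_th = Ra‖Rb = (560 × 8910)/9470 = 527 Ω.

V_th = 33.5 V, R_th = 527 Ω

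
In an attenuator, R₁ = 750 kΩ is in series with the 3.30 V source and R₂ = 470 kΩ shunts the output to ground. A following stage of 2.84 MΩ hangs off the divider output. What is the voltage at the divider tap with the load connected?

The load sits in parallel with R₂: R₂‖R_L = (470 × 2840) / (470 + 2840) = 403.3 kΩ.
V_out = 3.30 × 403.3 / (750 + 403.3) = 3.30 × 403.3/1153 = 1.15 V.

V_out ≈ 1.15 V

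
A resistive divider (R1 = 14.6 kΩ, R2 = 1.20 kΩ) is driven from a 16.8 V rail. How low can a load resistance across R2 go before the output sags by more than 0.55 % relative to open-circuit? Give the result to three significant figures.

Output resistance R_th = R1‖R2 = (14.6 × 1.20)/15.80 = 1.109 kΩ.
The fractional drop is R_th/(R_th + R_L); requiring this ≤ 0.00550 gives R_L ≥ R_th(1/0.00550 − 1) = 1.109 × 180.8 = 201 kΩ.

R_L(min) ≈ 201 kΩ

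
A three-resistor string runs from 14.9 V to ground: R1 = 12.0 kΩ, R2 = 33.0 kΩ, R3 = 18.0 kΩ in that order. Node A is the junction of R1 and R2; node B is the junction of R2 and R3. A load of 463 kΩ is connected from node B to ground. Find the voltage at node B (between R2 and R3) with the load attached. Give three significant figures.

V ≈ 4.14 V

At node B, R3 is in parallel with the load: R3‖R_L = 17.33 kΩ.
Below node A the resistance is R2 + (R3‖R_L) = 50.33 kΩ, so V_A = 14.9 × 50.33/62.33 = 12.03 V.
Then V_B = V_A × (R3‖R_L)/(R2 + R3‖R_L) = 12.03 × 17.33/50.33 = 4.14 V.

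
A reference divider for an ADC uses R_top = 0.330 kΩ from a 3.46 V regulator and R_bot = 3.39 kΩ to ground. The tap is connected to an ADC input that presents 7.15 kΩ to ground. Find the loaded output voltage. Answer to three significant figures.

V_out ≈ 3.03 V

The load sits in parallel with R_bot: R_bot‖R_L = (3390 × 7150) / (3390 + 7150) = 2300 Ω.
V_out = 3.46 × 2300 / (330 + 2300) = 3.46 × 2300/2630 = 3.03 V.
(Unloaded it would have been 3.15 V.)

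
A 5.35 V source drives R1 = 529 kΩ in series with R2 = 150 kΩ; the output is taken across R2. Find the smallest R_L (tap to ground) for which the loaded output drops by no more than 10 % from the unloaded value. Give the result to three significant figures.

Output resistance R_th = R1‖R2 = (529 × 150)/679.0 = 116.9 kΩ.
The fractional drop is R_th/(R_th + R_L); requiring this ≤ 0.100 gives R_L ≥ R_th(1/0.100 − 1) = 116.9 × 9.000 = 1.05 MΩ.

R_L(min) ≈ 1.05 MΩ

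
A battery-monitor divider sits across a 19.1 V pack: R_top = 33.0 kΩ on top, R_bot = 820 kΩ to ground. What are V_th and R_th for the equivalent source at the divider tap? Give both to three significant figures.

V_th = 18.4 V, R_th = 31.7 kΩ

V_th is the open-circuit tap voltage: 19.1 × 820/(33.0 + 820) = 18.4 V.
With the supply zeroed, R_top and R_bot appear in parallel from the tap: R_th = R_top‖R_bot = (33.0 × 820)/853.0 = 31.7 kΩ.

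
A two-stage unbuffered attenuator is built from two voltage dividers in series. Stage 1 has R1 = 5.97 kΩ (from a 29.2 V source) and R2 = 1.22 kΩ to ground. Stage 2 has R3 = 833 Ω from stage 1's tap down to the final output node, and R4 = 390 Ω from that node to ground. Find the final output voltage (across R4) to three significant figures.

V_out ≈ 0.864 V

Stage 2 presents R3+R4 = 1223 Ω as a load on stage 1's tap.
Stage 1's lower leg becomes R2‖(R3+R4) = 610.7 Ω, so V_mid = 29.2 × 610.7/6581 = 2.710 V.
Stage 2 is itself unloaded: V_out = V_mid × R4/(R3+R4) = 2.710 × 390/1223 = 0.864 V.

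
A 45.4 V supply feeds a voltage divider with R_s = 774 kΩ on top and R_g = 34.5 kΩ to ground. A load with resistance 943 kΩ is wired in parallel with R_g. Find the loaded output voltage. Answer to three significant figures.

The load sits in parallel with R_g: R_g‖R_L = (34.5 × 943) / (34.5 + 943) = 33.28 kΩ.
V_out = 45.4 × 33.28 / (774 + 33.28) = 45.4 × 33.28/807.3 = 1.87 V.

V_out ≈ 1.87 V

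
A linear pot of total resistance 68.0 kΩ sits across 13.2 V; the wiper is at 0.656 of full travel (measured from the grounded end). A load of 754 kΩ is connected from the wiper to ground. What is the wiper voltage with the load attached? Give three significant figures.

V ≈ 8.49 V

The wiper splits the pot into (1−α)R = 23.39 kΩ above and αR = 44.61 kΩ below.
Lower section ‖ load = 42.12 kΩ.
V_wiper = 13.2 × 42.12/(23.39 + 42.12) = 8.49 V.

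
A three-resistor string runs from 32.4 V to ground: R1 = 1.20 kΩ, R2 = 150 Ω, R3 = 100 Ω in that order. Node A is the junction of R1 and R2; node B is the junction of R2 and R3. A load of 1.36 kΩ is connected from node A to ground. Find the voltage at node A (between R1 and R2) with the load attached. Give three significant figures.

Below node A the series string R2+R3 = 250.0 Ω sits in parallel with the 1360 Ω load: 211.2 Ω.
V_A = 32.4 × 211.2/(1200 + 211.2) = 4.85 V.

V ≈ 4.85 V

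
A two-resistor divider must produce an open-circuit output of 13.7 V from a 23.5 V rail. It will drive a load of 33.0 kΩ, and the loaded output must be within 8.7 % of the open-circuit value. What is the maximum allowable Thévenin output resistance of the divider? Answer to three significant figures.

R_th ≤ 3.14 kΩ

Loading drop = R_th/(R_th + R_L) ≤ 0.0870, so R_th ≤ R_L · ε/(1−ε) = 33.0 kΩ × 0.0870/0.9130 = 3.14 kΩ.
(Any R1, R2 with R2/(R1+R2) = 0.583 and R1‖R2 ≤ 3.14 kΩ will meet the spec.)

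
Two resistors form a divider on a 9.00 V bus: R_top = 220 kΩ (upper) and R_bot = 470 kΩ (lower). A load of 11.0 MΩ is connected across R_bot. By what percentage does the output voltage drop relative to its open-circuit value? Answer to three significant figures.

1.34 %

The divider's output (Thévenin) resistance is R_top‖R_bot = 149.9 kΩ.
Fractional drop under load = R_th/(R_th + R_L) = 149.9 / (149.9 + 11000) = 0.01344.
So the output falls by 1.34 %.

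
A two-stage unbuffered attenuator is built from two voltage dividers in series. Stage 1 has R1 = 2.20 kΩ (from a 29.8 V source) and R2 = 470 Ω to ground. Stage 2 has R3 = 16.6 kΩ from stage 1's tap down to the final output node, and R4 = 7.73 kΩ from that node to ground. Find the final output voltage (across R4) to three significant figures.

Stage 2 presents R3+R4 = 24330 Ω as a load on stage 1's tap.
Stage 1's lower leg becomes R2‖(R3+R4) = 461.1 Ω, so V_mid = 29.8 × 461.1/2661 = 5.164 V.
Stage 2 is itself unloaded: V_out = V_mid × R4/(R3+R4) = 5.164 × 7730/24330 = 1.64 V.

V_out ≈ 1.64 V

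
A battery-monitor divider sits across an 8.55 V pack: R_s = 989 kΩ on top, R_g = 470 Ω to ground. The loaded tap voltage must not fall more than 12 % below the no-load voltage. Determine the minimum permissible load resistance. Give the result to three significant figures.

R_L(min) ≈ 3.45 kΩ

Output resistance R_th = R_s‖R_g = (989000 × 470)/989500 = 469.8 Ω.
The fractional drop is R_th/(R_th + R_L); requiring this ≤ 0.120 gives R_L ≥ R_th(1/0.120 − 1) = 469.8 × 7.333 = 3.45 kΩ.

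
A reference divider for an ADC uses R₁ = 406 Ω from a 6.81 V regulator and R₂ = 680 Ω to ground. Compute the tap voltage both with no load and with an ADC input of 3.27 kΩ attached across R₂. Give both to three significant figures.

Open-circuit: V = 6.81 × 680/(406 + 680) = 4.26 V.
With the load, R₂ becomes R₂‖R_L = 562.9 Ω, so V = 6.81 × 562.9/968.9 = 3.96 V.

Unloaded: 4.26 V; loaded: 3.96 V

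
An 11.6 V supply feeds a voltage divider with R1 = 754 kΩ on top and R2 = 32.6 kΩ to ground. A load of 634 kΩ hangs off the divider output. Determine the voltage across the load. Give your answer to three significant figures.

The load sits in parallel with R2: R2‖R_L = (32.6 × 634) / (32.6 + 634) = 31.01 kΩ.
V_out = 11.6 × 31.01 / (754 + 31.01) = 11.6 × 31.01/785.0 = 0.458 V.

V_out ≈ 0.458 V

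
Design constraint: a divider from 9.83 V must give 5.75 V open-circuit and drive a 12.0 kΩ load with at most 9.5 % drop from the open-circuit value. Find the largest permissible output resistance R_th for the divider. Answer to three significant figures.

Loading drop = R_th/(R_th + R_L) ≤ 0.0950, so R_th ≤ R_L · ε/(1−ε) = 12.0 kΩ × 0.0950/0.9050 = 1.26 kΩ.
(Any R1, R2 with R2/(R1+R2) = 0.585 and R1‖R2 ≤ 1.26 kΩ will meet the spec.)

R_th ≤ 1.26 kΩ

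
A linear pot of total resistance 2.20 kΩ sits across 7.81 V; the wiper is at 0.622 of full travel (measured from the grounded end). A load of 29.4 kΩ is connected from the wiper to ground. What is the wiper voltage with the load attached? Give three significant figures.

V ≈ 4.77 V

The wiper splits the pot into (1−α)R = 831.6 Ω above and αR = 1368 Ω below.
Lower section ‖ load = 1308 Ω.
V_wiper = 7.81 × 1308/(831.6 + 1308) = 4.77 V.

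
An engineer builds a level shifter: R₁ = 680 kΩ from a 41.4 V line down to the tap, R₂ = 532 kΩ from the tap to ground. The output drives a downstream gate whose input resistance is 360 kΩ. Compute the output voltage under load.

V_out ≈ 9.94 V

The load sits in parallel with R₂: R₂‖R_L = (532 × 360) / (532 + 360) = 214.7 kΩ.
V_out = 41.4 × 214.7 / (680 + 214.7) = 41.4 × 214.7/894.7 = 9.94 V.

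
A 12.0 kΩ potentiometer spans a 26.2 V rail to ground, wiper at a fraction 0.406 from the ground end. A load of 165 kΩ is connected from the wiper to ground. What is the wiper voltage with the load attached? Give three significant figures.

The wiper splits the pot into (1−α)R = 7.128 kΩ above and αR = 4.872 kΩ below.
Lower section ‖ load = 4.732 kΩ.
V_wiper = 26.2 × 4.732/(7.128 + 4.732) = 10.5 V.

V ≈ 10.5 V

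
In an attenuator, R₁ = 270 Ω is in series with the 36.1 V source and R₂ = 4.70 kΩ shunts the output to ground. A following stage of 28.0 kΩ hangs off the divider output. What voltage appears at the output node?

The load sits in parallel with R₂: R₂‖R_L = (4700 × 28000) / (4700 + 28000) = 4024 Ω.
V_out = 36.1 × 4024 / (270 + 4024) = 36.1 × 4024/4294 = 33.8 V.

V_out ≈ 33.8 V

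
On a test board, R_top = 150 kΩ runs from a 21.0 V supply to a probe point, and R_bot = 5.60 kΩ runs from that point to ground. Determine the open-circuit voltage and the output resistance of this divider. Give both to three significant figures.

V_th = 0.756 V, R_th = 5.40 kΩ

V_th is the open-circuit tap voltage: 21.0 × 5.60/(150 + 5.60) = 0.756 V.
With the supply zeroed, R_top and R_bot appear in parallel from the tap: R_th = R_top‖R_bot = (150 × 5.60)/155.6 = 5.40 kΩ.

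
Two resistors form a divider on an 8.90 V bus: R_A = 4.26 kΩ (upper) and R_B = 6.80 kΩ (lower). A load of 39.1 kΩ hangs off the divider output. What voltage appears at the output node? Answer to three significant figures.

The load sits in parallel with R_B: R_B‖R_L = (6.80 × 39.1) / (6.80 + 39.1) = 5.793 kΩ.
V_out = 8.90 × 5.793 / (4.26 + 5.793) = 8.90 × 5.793/10.05 = 5.13 V.

V_out ≈ 5.13 V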